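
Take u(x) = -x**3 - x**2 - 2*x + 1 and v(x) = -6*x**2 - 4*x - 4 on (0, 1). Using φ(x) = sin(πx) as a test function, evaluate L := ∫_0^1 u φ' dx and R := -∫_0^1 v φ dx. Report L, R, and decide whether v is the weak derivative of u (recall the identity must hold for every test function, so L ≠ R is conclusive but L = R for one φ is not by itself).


LHS = -12/π^3 + 9/π, RHS = -24/π^3 + 18/π. No, v is not the weak derivative of u.

u(x) = -x**3 - x**2 - 2*x + 1, classical derivative u'(x) = -3*x**2 - 2*x - 2.
φ(x) = sin(πx), so φ'(x) = π*cos(π*x).
Note φ(0) = φ(1) = 0, so the boundary term u·φ vanishes.
LHS = ∫_0^1 u(x) φ'(x) dx = ∫_0^1 (-π*x^3*cos(π*x) - π*x^2*cos(π*x) - 2*π*x*cos(π*x) + π*cos(π*x)) dx. Term by term:
  ∫_0^1 π*cos(π*x) dx = 0;  ∫_0^1 -π*x^2*cos(π*x) dx = 2/π;  ∫_0^1 -π*x^3*cos(π*x) dx = -12/π^3 + 3/π;
  ∫_0^1 -2*π*x*cos(π*x) dx = 4/π.
Sum: 0 + 2/π + -12/π^3 + 3/π + 4/π = -12/π^3 + 9/π.
So LHS = -12/π^3 + 9/π.
∫_0^1 v(x) φ(x) dx = ∫_0^1 (-6*x^2*sin(π*x) - 4*x*sin(π*x) - 4*sin(π*x)) dx. Term by term:
  ∫_0^1 -4*sin(π*x) dx = -8/π;  ∫_0^1 -6*x^2*sin(π*x) dx = -6/π + 24/π^3;  ∫_0^1 -4*x*sin(π*x) dx = -4/π.
Sum: -8/π + -6/π + 24/π^3 − 4/π = -18/π + 24/π^3.
So RHS = -∫_0^1 v(x) φ(x) dx = -24/π^3 + 18/π.
LHS − RHS = -9/π + 12/π^3 ≠ 0, so the identity fails.
(For a valid weak derivative the identity must hold for EVERY test function, in particular this one. The failure shows v is NOT the weak derivative of u.)
Correct weak derivative would be u'(x) = -3*x**2 - 2*x - 2.


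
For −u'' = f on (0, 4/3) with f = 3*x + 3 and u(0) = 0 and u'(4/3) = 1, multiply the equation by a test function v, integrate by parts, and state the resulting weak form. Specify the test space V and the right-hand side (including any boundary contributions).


V = {v ∈ H^1(0, 4/3) : v(0) = 0} (test functions vanish at x = 0 where u is specified); weak form: ∫_0^4/3 u'v' dx = ∫_0^4/3 (3*x + 3) v dx + v(4/3) for all v ∈ V.

Multiply both sides by a test function v and integrate from 0 to 4/3:
  ∫_0^4/3 −u''(x) v(x) dx = ∫_0^4/3 f(x) v(x) dx.
Integrate the LHS by parts once:
  ∫_0^4/3 −u'' v dx = −[u'(x) v(x)]_0^4/3 + ∫_0^4/3 u'(x) v'(x) dx.
Thus ∫_0^4/3 u'(x) v'(x) dx = ∫_0^4/3 f(x) v(x) dx + [u'(x) v(x)]_0^4/3.
Choose V so that boundary terms are either known or forced to vanish.
Mixed BC: u(0) = 0 (Dirichlet) and u'(4/3) = 1 (Neumann). Define V = {v ∈ H^1(0, 4/3) : v(0) = 0}. Then [u' v]_0^4/3 = u'(4/3)·v(4/3) − u'(0)·0 = v(4/3).
Weak formulation: find u (satisfying any essential BC) such that ∫_0^4/3 u'(x) v'(x) dx = ∫_0^4/3 f v dx + v(4/3) for all v ∈ V (Dirichlet at 0 absorbed into V; Neumann datum at x = 4/3 contributes the boundary term).
Substituting f(x) = 3*x + 3, the right-hand side is ∫_0^4/3 (3*x + 3) v dx + v(4/3).


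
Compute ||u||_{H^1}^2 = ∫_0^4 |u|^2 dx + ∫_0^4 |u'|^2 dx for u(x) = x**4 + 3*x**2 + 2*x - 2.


||u||_{H^1}^2 = 30477536/315

The H^1 norm (squared) on an interval (0, L) is
  ||u||_{H^1}^2 = ∫_0^L u(x)^2 dx + ∫_0^L u'(x)^2 dx.
Compute u'(x) = 4*x**3 + 6*x + 2.
Then u(x)^2 = x**8 + 6*x**6 + 4*x**5 + 5*x**4 + 12*x**3 - 8*x**2 - 8*x + 4 and u'(x)^2 = 16*x**6 + 48*x**4 + 16*x**3 + 36*x**2 + 24*x + 4.
Integrate each monomial from 0 to 4 using ∫_0^4 c·x^n dx = c·4^(n+1)/(n+1):
  ∫_0^4 u(x)^2 dx = ∫_0^4 (x^8 + 6*x^6 + 4*x^5 + 5*x^4 + 12*x^3 - 8*x^2 - 8*x + 4) dx. Term by term:
    ∫_0^4 x^8 dx = 262144/9;  ∫_0^4 6*x^6 dx = 98304/7;  ∫_0^4 4*x^5 dx = 8192/3;
    ∫_0^4 5*x^4 dx = 1024;  ∫_0^4 12*x^3 dx = 768;  ∫_0^4 -8*x^2 dx = -512/3;
    ∫_0^4 -8*x dx = -64;  ∫_0^4 4 dx = 16.
  Sum: 262144/9 + 98304/7 + 8192/3 + 1024 + 768 − 512/3 − 64 + 16 = 2990896/63.
  ∫_0^4 u'(x)^2 dx = ∫_0^4 (16*x^6 + 48*x^4 + 16*x^3 + 36*x^2 + 24*x + 4) dx. Term by term:
    ∫_0^4 16*x^6 dx = 262144/7;  ∫_0^4 48*x^4 dx = 49152/5;  ∫_0^4 16*x^3 dx = 1024;
    ∫_0^4 36*x^2 dx = 768;  ∫_0^4 24*x dx = 192;  ∫_0^4 4 dx = 16.
  Sum: 262144/7 + 49152/5 + 1024 + 768 + 192 + 16 = 1724784/35.
Adding: ||u||_{H^1}^2 = 2990896/63 + 1724784/35 = 30477536/315.


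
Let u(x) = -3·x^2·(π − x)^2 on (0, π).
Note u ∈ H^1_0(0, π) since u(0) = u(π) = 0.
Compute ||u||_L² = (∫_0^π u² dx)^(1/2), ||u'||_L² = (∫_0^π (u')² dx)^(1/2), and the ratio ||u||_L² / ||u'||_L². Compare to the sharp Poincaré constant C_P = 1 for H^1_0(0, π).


||u||_L² / ||u'||_L² = sqrt(3)*π/6 < C_P = 1.

u(x) = -3·x^2·(π − x)^2, so u'(x) = 6*x*(x*(π - x) - (x - π)^2).
u(x) = -3·x^2·(π − x)^2 vanishes at x = 0 and x = π, so u ∈ H^1_0(0, π). Differentiate via the product rule and integrate the resulting polynomials term by term.
  ∫_0^π u² dx = ∫_0^π (9*x^8 - 36*π*x^7 + 54*π^2*x^6 - 36*π^3*x^5 + 9*π^4*x^4) dx. Term by term:
    ∫_0^π 9*x^8 dx = π^9;  ∫_0^π -36*π*x^7 dx = -9*π^9/2;  ∫_0^π 54*π^2*x^6 dx = 54*π^9/7;
    ∫_0^π -36*π^3*x^5 dx = -6*π^9;  ∫_0^π 9*π^4*x^4 dx = 9*π^9/5.
  Sum: π^9 − 9*π^9/2 + 54*π^9/7 − 6*π^9 + 9*π^9/5 = π^9/70.
  ∫_0^π (u')² dx = ∫_0^π (144*x^6 - 432*π*x^5 + 468*π^2*x^4 - 216*π^3*x^3 + 36*π^4*x^2) dx. Term by term:
    ∫_0^π 144*x^6 dx = 144*π^7/7;  ∫_0^π -432*π*x^5 dx = -72*π^7;  ∫_0^π 468*π^2*x^4 dx = 468*π^7/5;
    ∫_0^π -216*π^3*x^3 dx = -54*π^7;  ∫_0^π 36*π^4*x^2 dx = 12*π^7.
  Sum: 144*π^7/7 − 72*π^7 + 468*π^7/5 − 54*π^7 + 12*π^7 = 6*π^7/35.
∫_0^π u² dx = π^9/70, so ||u||_L² = sqrt(70)*π^(9/2)/70.
∫_0^π (u')² dx = 6*π^7/35, so ||u'||_L² = sqrt(210)*π^(7/2)/35.
Ratio ||u||_L² / ||u'||_L² = sqrt(3)*π/6.
Sharp Poincaré constant on H^1_0(0, π) is C_P = L/π = 1, achieved by sin(x).
A polynomial bump cannot attain the sharp Poincaré constant (only the first sine eigenfunction does), so the ratio is strictly less than C_P, consistent with ||u||_L² ≤ C_P ||u'||_L².


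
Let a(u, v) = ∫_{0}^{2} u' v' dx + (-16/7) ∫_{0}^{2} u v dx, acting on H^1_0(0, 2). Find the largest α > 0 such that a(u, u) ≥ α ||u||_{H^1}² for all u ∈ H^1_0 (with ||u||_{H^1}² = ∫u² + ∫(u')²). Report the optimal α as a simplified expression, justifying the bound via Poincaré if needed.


α = (-64/7 + π^2)/(4 + π^2)

Coercivity of a(·,·) on H^1_0(0, 2) means a(u, u) ≥ α ||u||_{H^1}² for every u ∈ H^1_0.
The interval has length L = 2, and Poincaré/coercivity depend only on L. Here a(u, u) = ∫(u')² + (-16/7)·∫u².
Here c = -16/7 < 0 with |c| < (π/L)² = π^2/4, so coercivity still holds. The condition a(u,u) ≥ α||u||_{H^1}² reads (1−α)∫(u')² ≥ (α−c)∫u². Any admissible α is ≤ 1 (rapidly oscillating u have ∫u²/∫(u')² → 0), and α = 1 would force 0 ≥ (1−c)∫u², impossible since c < 1; so 1−α > 0. By the sharp Poincaré inequality on H^1_0 of an interval of length L, ∫(u')² ≥ (π/L)²∫u² with equality for the first sine mode sin(π(x−x₀)/L) (x₀ the left endpoint), so the inequality holds for all u iff (1−α)(π/L)² ≥ α − c, i.e. α ≤ ((π/L)² + c)/((π/L)² + 1) = (1 + c(L/π)²)/(1 + (L/π)²). (Direct route, valid since c ≤ 0: Poincaré gives c∫u² ≥ c(L/π)²∫(u')², so a(u,u) ≥ (1 + c(L/π)²)∫(u')², while ||u||_{H^1}² ≤ (1 + (L/π)²)∫(u')²; dividing yields the same α.) With (π/L)² = π^2/4 and c = -16/7, the largest admissible constant is α = ((π/L)² + c)/((π/L)² + 1).
Simplifying, α = (-64/7 + π^2)/(4 + π^2).


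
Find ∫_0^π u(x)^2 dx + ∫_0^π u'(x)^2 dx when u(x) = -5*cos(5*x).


||u||_{H^1(0,π)}^2 = 325*π

u'(x) = 25*sin(5*x).
Expand u² and (u')² and integrate term by term on (0, π), using: for integers n ≥ 1, ∫_0^π sin²(nx) dx = ∫_0^π cos²(nx) dx = π/2; for n ≠ n', ∫_0^π sin(nx)sin(n'x) dx = ∫_0^π cos(nx)cos(n'x) dx = 0; and by product-to-sum, ∫_0^π sin(nx)cos(n'x) dx = ½∫_0^π [sin((n+n')x) + sin((n−n')x)] dx, which is 0 when n+n' is even and 2n/(n²−n'²) when n+n' is odd (it need not vanish on (0, π)).
  u² squared terms: (-5)²·∫cos(5x)² dx = 25·π/2 = 25*π/2.
  So ∫_0^π u² dx = 25*π/2.
  (u')² squared terms: (25)²·∫sin(5x)² dx = 625·π/2 = 625*π/2.
  So ∫_0^π (u')² dx = 625*π/2.
||u||_{H^1}^2 = (25*π/2) + (625*π/2) = 325*π.


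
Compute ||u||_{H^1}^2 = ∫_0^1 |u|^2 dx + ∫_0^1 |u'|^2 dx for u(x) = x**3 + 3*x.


||u||_{H^1}^2 = 148/7

The H^1 norm (squared) on an interval (0, L) is
  ||u||_{H^1}^2 = ∫_0^L u(x)^2 dx + ∫_0^L u'(x)^2 dx.
Compute u'(x) = 3*x**2 + 3.
Then u(x)^2 = x**6 + 6*x**4 + 9*x**2 and u'(x)^2 = 9*x**4 + 18*x**2 + 9.
Integrate each monomial from 0 to 1 using ∫_0^1 c·x^n dx = c·1^(n+1)/(n+1):
  ∫_0^1 u(x)^2 dx = ∫_0^1 (x^6 + 6*x^4 + 9*x^2) dx. Term by term:
    ∫_0^1 x^6 dx = 1/7;  ∫_0^1 6*x^4 dx = 6/5;  ∫_0^1 9*x^2 dx = 3.
  Sum: 1/7 + 6/5 + 3 = 152/35.
  ∫_0^1 u'(x)^2 dx = ∫_0^1 (9*x^4 + 18*x^2 + 9) dx. Term by term:
    ∫_0^1 9*x^4 dx = 9/5;  ∫_0^1 18*x^2 dx = 6;  ∫_0^1 9 dx = 9.
  Sum: 9/5 + 6 + 9 = 84/5.
Adding: ||u||_{H^1}^2 = 152/35 + 84/5 = 148/7.


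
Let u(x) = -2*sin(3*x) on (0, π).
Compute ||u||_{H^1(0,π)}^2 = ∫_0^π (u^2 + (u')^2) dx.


||u||_{H^1(0,π)}^2 = 20*π

u'(x) = -6*cos(3*x).
Expand u² and (u')² and integrate term by term on (0, π), using: for integers n ≥ 1, ∫_0^π sin²(nx) dx = ∫_0^π cos²(nx) dx = π/2; for n ≠ n', ∫_0^π sin(nx)sin(n'x) dx = ∫_0^π cos(nx)cos(n'x) dx = 0; and by product-to-sum, ∫_0^π sin(nx)cos(n'x) dx = ½∫_0^π [sin((n+n')x) + sin((n−n')x)] dx, which is 0 when n+n' is even and 2n/(n²−n'²) when n+n' is odd (it need not vanish on (0, π)).
  u² squared terms: (-2)²·∫sin(3x)² dx = 4·π/2 = 2*π.
  So ∫_0^π u² dx = 2*π.
  (u')² squared terms: (-6)²·∫cos(3x)² dx = 36·π/2 = 18*π.
  So ∫_0^π (u')² dx = 18*π.
||u||_{H^1}^2 = (2*π) + (18*π) = 20*π.


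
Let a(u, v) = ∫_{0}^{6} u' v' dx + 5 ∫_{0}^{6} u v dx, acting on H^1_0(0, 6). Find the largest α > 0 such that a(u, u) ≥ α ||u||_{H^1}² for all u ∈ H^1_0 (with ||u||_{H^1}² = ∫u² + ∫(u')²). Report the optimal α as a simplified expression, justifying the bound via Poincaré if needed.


α = 1

Coercivity of a(·,·) on H^1_0(0, 6) means a(u, u) ≥ α ||u||_{H^1}² for every u ∈ H^1_0.
The interval has length L = 6, and Poincaré/coercivity depend only on L. Here a(u, u) = ∫(u')² + (5)·∫u².
Here c = 5 ≥ 1, so a(u,u) = ∫(u')² + c∫u² ≥ ∫(u')² + ∫u² = ||u||_{H^1}², i.e. α = 1 works. No larger α is possible: a(u,u) ≥ α||u||_{H^1}² means (1−α)∫(u')² ≥ (α−c)∫u², and for the modes u_n = sin(nπ(x−x₀)/L) (x₀ the left endpoint) one has ∫u_n²/∫(u_n')² = (L/(nπ))² → 0, so a(u_n,u_n)/||u_n||_{H^1}² → 1. Hence the optimal constant is α = 1.
Therefore α = 1.


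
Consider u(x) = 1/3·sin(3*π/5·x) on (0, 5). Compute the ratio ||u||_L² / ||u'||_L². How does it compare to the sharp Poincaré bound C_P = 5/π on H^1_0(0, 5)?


||u||_L² / ||u'||_L² = 5/(3*π) < C_P = 5/π.

u(x) = 1/3·sin(3*π/5·x), so u'(x) = π*cos(3*π*x/5)/5.
Writing u(x) = A·sin(kπx/L) with A = 1/3 and k = 3, use ∫_0^L sin²(kπx/L) dx = L/2 and ∫_0^L cos²(kπx/L) dx = L/2.
u² = 1/9·sin²(3*π/5·x) and (u')² = π^2/25·cos²(3*π/5·x), and each of sin², cos² integrates to L/2 = 5/2 over (0, 5).
∫_0^5 u² dx = 5/18, so ||u||_L² = sqrt(10)/6.
∫_0^5 (u')² dx = π^2/10, so ||u'||_L² = sqrt(10)*π/10.
Ratio ||u||_L² / ||u'||_L² = 5/(3*π).
Sharp Poincaré constant on H^1_0(0, 5) is C_P = L/π = 5/π, achieved by sin(π/5·x).
This is the k = 3 harmonic; the ratio L/(kπ) is strictly less than C_P = L/π, consistent with the sharp inequality ||u||_L² ≤ C_P ||u'||_L².


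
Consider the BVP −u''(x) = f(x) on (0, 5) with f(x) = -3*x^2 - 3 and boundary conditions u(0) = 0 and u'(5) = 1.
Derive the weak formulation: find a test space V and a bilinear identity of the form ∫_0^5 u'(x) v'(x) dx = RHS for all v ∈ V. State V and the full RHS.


V = {v ∈ H^1(0, 5) : v(0) = 0} (test functions vanish at x = 0 where u is specified); weak form: ∫_0^5 u'v' dx = ∫_0^5 (-3*x^2 - 3) v dx + v(5) for all v ∈ V.

Multiply both sides by a test function v and integrate from 0 to 5:
  ∫_0^5 −u''(x) v(x) dx = ∫_0^5 f(x) v(x) dx.
Integrate the LHS by parts once:
  ∫_0^5 −u'' v dx = −[u'(x) v(x)]_0^5 + ∫_0^5 u'(x) v'(x) dx.
Thus ∫_0^5 u'(x) v'(x) dx = ∫_0^5 f(x) v(x) dx + [u'(x) v(x)]_0^5.
Choose V so that boundary terms are either known or forced to vanish.
Mixed BC: u(0) = 0 (Dirichlet) and u'(5) = 1 (Neumann). Define V = {v ∈ H^1(0, 5) : v(0) = 0}. Then [u' v]_0^5 = u'(5)·v(5) − u'(0)·0 = v(5).
Weak formulation: find u (satisfying any essential BC) such that ∫_0^5 u'(x) v'(x) dx = ∫_0^5 f v dx + v(5) for all v ∈ V (Dirichlet at 0 absorbed into V; Neumann datum at x = 5 contributes the boundary term).
Substituting f(x) = -3*x^2 - 3, the right-hand side is ∫_0^5 (-3*x^2 - 3) v dx + v(5).


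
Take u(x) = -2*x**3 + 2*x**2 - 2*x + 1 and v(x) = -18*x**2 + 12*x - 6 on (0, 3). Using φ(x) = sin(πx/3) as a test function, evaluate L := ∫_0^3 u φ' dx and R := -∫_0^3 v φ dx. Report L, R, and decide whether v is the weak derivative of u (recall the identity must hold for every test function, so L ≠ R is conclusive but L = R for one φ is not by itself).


LHS = -648/π^3 + 138/π, RHS = -1944/π^3 + 414/π. No, v is not the weak derivative of u.

u(x) = -2*x**3 + 2*x**2 - 2*x + 1, classical derivative u'(x) = -6*x**2 + 4*x - 2.
φ(x) = sin(πx/3), so φ'(x) = π*cos(π*x/3)/3.
Note φ(0) = φ(3) = 0, so the boundary term u·φ vanishes.
LHS = ∫_0^3 u(x) φ'(x) dx = ∫_0^3 (-2*π*x^3*cos(π*x/3)/3 + 2*π*x^2*cos(π*x/3)/3 - 2*π*x*cos(π*x/3)/3 + π*cos(π*x/3)/3) dx. Term by term:
  ∫_0^3 π*cos(π*x/3)/3 dx = 0;  ∫_0^3 -2*π*x*cos(π*x/3)/3 dx = 12/π;  ∫_0^3 -2*π*x^3*cos(π*x/3)/3 dx = -648/π^3 + 162/π;
  ∫_0^3 2*π*x^2*cos(π*x/3)/3 dx = -36/π.
Sum: 0 + 12/π + -648/π^3 + 162/π − 36/π = -648/π^3 + 138/π.
So LHS = -648/π^3 + 138/π.
∫_0^3 v(x) φ(x) dx = ∫_0^3 (-18*x^2*sin(π*x/3) + 12*x*sin(π*x/3) - 6*sin(π*x/3)) dx. Term by term:
  ∫_0^3 -6*sin(π*x/3) dx = -36/π;  ∫_0^3 -18*x^2*sin(π*x/3) dx = -486/π + 1944/π^3;  ∫_0^3 12*x*sin(π*x/3) dx = 108/π.
Sum: -36/π + -486/π + 1944/π^3 + 108/π = -414/π + 1944/π^3.
So RHS = -∫_0^3 v(x) φ(x) dx = -1944/π^3 + 414/π.
LHS − RHS = -276/π + 1296/π^3 ≠ 0, so the identity fails.
(For a valid weak derivative the identity must hold for EVERY test function, in particular this one. The failure shows v is NOT the weak derivative of u.)
Correct weak derivative would be u'(x) = -6*x**2 + 4*x - 2.


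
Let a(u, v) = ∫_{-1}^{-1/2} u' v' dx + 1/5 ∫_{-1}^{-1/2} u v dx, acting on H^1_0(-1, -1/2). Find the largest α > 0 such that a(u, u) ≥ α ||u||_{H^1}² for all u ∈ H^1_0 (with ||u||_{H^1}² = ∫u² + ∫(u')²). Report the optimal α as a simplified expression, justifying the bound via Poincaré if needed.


α = (1 + 20*π^2)/(5*(1 + 4*π^2))

Coercivity of a(·,·) on H^1_0(-1, -1/2) means a(u, u) ≥ α ||u||_{H^1}² for every u ∈ H^1_0.
The interval has length L = 1/2, and Poincaré/coercivity depend only on L. Here a(u, u) = ∫(u')² + (1/5)·∫u².
Here 0 < c = 1/5 < 1. The condition a(u,u) ≥ α||u||_{H^1}² reads (1−α)∫(u')² ≥ (α−c)∫u². Any admissible α is ≤ 1 (rapidly oscillating u have ∫u²/∫(u')² → 0), and α = 1 would force 0 ≥ (1−c)∫u², impossible since c < 1; so 1−α > 0. By the sharp Poincaré inequality on H^1_0 of an interval of length L, ∫(u')² ≥ (π/L)²∫u² with equality for the first sine mode sin(π(x−x₀)/L) (x₀ the left endpoint), so the inequality holds for all u iff (1−α)(π/L)² ≥ α − c, i.e. α ≤ ((π/L)² + c)/((π/L)² + 1) = (1 + c(L/π)²)/(1 + (L/π)²). With (π/L)² = 4*π^2 and c = 1/5, the largest admissible constant is α = ((π/L)² + c)/((π/L)² + 1).
Simplifying, α = (1 + 20*π^2)/(5*(1 + 4*π^2)).


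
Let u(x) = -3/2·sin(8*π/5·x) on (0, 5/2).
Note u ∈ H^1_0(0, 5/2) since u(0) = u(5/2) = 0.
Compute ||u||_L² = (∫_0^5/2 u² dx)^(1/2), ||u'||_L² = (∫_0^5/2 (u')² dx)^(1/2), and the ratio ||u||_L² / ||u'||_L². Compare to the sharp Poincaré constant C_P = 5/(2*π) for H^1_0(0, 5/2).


||u||_L² / ||u'||_L² = 5/(8*π) < C_P = 5/(2*π).

u(x) = -3/2·sin(8*π/5·x), so u'(x) = -12*π*cos(8*π*x/5)/5.
Writing u(x) = A·sin(kπx/L) with A = -3/2 and k = 4, use ∫_0^L sin²(kπx/L) dx = L/2 and ∫_0^L cos²(kπx/L) dx = L/2.
u² = 9/4·sin²(8*π/5·x) and (u')² = 144*π^2/25·cos²(8*π/5·x), and each of sin², cos² integrates to L/2 = 5/4 over (0, 5/2).
∫_0^5/2 u² dx = 45/16, so ||u||_L² = 3*sqrt(5)/4.
∫_0^5/2 (u')² dx = 36*π^2/5, so ||u'||_L² = 6*sqrt(5)*π/5.
Ratio ||u||_L² / ||u'||_L² = 5/(8*π).
Sharp Poincaré constant on H^1_0(0, 5/2) is C_P = L/π = 5/(2*π), achieved by sin(2*π/5·x).
This is the k = 4 harmonic; the ratio L/(kπ) is strictly less than C_P = L/π, consistent with the sharp inequality ||u||_L² ≤ C_P ||u'||_L².


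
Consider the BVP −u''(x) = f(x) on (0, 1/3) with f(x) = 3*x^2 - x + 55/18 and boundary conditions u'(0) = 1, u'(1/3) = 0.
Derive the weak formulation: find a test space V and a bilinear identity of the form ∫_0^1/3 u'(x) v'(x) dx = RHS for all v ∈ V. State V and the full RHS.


V = H^1(0, 1/3) (v unrestricted at boundary; u is determined up to an additive constant); weak form: ∫_0^1/3 u'v' dx = ∫_0^1/3 (3*x^2 - x + 55/18) v dx − v(0) for all v ∈ V.

Multiply both sides by a test function v and integrate from 0 to 1/3:
  ∫_0^1/3 −u''(x) v(x) dx = ∫_0^1/3 f(x) v(x) dx.
Integrate the LHS by parts once:
  ∫_0^1/3 −u'' v dx = −[u'(x) v(x)]_0^1/3 + ∫_0^1/3 u'(x) v'(x) dx.
Thus ∫_0^1/3 u'(x) v'(x) dx = ∫_0^1/3 f(x) v(x) dx + [u'(x) v(x)]_0^1/3.
Choose V so that boundary terms are either known or forced to vanish.
u has inhomogeneous Neumann u'(0) = 1, u'(1/3) = 0. [u' v]_0^1/3 = (0)·v(1/3) − (1)·v(0) = − v(0). Take V = H^1(0, 1/3); boundary term becomes part of RHS.
Weak formulation: find u (satisfying any essential BC) such that ∫_0^1/3 u'(x) v'(x) dx = ∫_0^1/3 f v dx − v(0) for all v ∈ V (Neumann data are natural BCs: they enter the RHS as boundary terms).
Substituting f(x) = 3*x^2 - x + 55/18, the right-hand side is ∫_0^1/3 (3*x^2 - x + 55/18) v dx − v(0).
Compatibility check (pure Neumann): taking v ≡ 1 ∈ V gives 0 = ∫_0^1/3 f dx + (0) − (1), i.e. ∫_0^1/3 f dx must equal u'(0) − u'(1/3) = 1. Indeed ∫_0^1/3 (3*x^2 - x + 55/18) dx = 1, so the data are compatible. The solution is then unique only up to an additive constant (fix it e.g. by requiring ∫_0^1/3 u dx = 0).


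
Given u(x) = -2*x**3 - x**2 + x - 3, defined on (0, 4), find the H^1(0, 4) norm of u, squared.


||u||_{H^1}^2 = 2201432/105

The H^1 norm (squared) on an interval (0, L) is
  ||u||_{H^1}^2 = ∫_0^L u(x)^2 dx + ∫_0^L u'(x)^2 dx.
Compute u'(x) = -6*x**2 - 2*x + 1.
Then u(x)^2 = 4*x**6 + 4*x**5 - 3*x**4 + 10*x**3 + 7*x**2 - 6*x + 9 and u'(x)^2 = 36*x**4 + 24*x**3 - 8*x**2 - 4*x + 1.
Integrate each monomial from 0 to 4 using ∫_0^4 c·x^n dx = c·4^(n+1)/(n+1):
  ∫_0^4 u(x)^2 dx = ∫_0^4 (4*x^6 + 4*x^5 - 3*x^4 + 10*x^3 + 7*x^2 - 6*x + 9) dx. Term by term:
    ∫_0^4 4*x^6 dx = 65536/7;  ∫_0^4 4*x^5 dx = 8192/3;  ∫_0^4 -3*x^4 dx = -3072/5;
    ∫_0^4 10*x^3 dx = 640;  ∫_0^4 7*x^2 dx = 448/3;  ∫_0^4 -6*x dx = -48;
    ∫_0^4 9 dx = 36.
  Sum: 65536/7 + 8192/3 − 3072/5 + 640 + 448/3 − 48 + 36 = 428956/35.
  ∫_0^4 u'(x)^2 dx = ∫_0^4 (36*x^4 + 24*x^3 - 8*x^2 - 4*x + 1) dx. Term by term:
    ∫_0^4 36*x^4 dx = 36864/5;  ∫_0^4 24*x^3 dx = 1536;  ∫_0^4 -8*x^2 dx = -512/3;
    ∫_0^4 -4*x dx = -32;  ∫_0^4 1 dx = 4.
  Sum: 36864/5 + 1536 − 512/3 − 32 + 4 = 130652/15.
Adding: ||u||_{H^1}^2 = 428956/35 + 130652/15 = 2201432/105.


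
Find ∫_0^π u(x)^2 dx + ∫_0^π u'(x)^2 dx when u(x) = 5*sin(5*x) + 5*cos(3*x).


||u||_{H^1(0,π)}^2 = 450*π

u'(x) = -15*sin(3*x) + 25*cos(5*x).
Expand u² and (u')² and integrate term by term on (0, π), using: for integers n ≥ 1, ∫_0^π sin²(nx) dx = ∫_0^π cos²(nx) dx = π/2; for n ≠ n', ∫_0^π sin(nx)sin(n'x) dx = ∫_0^π cos(nx)cos(n'x) dx = 0; and by product-to-sum, ∫_0^π sin(nx)cos(n'x) dx = ½∫_0^π [sin((n+n')x) + sin((n−n')x)] dx, which is 0 when n+n' is even and 2n/(n²−n'²) when n+n' is odd (it need not vanish on (0, π)).
  u² squared terms: (5)²·∫cos(3x)² dx = 25·π/2 = 25*π/2;  (5)²·∫sin(5x)² dx = 25·π/2 = 25*π/2.
  u² cross terms: 2·(5)·(5)·∫cos(3x)·sin(5x) dx = 50·(0) = 0.
  So ∫_0^π u² dx = 25*π/2 + 25*π/2 + 0 = 25*π.
  (u')² squared terms: (-15)²·∫sin(3x)² dx = 225·π/2 = 225*π/2;  (25)²·∫cos(5x)² dx = 625·π/2 = 625*π/2.
  (u')² cross terms: 2·(-15)·(25)·∫sin(3x)·cos(5x) dx = -750·(0) = 0.
  So ∫_0^π (u')² dx = 225*π/2 + 625*π/2 + 0 = 425*π.
||u||_{H^1}^2 = (25*π) + (425*π) = 450*π.


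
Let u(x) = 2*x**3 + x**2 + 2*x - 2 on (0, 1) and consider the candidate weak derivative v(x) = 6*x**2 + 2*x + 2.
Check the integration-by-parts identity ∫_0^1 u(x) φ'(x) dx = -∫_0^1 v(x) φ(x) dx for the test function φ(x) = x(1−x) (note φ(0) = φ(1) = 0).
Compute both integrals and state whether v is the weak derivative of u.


LHS = -4/5, RHS = -4/5. Yes, v = u' weakly.

u(x) = 2*x**3 + x**2 + 2*x - 2, classical derivative u'(x) = 6*x**2 + 2*x + 2.
φ(x) = x(1−x), so φ'(x) = 1 - 2*x.
Note φ(0) = φ(1) = 0, so the boundary term u·φ vanishes.
LHS = ∫_0^1 u(x) φ'(x) dx = ∫_0^1 (-4*x^4 - 3*x^2 + 6*x - 2) dx. Term by term:
  ∫_0^1 -4*x^4 dx = -4/5;  ∫_0^1 -3*x^2 dx = -1;  ∫_0^1 6*x dx = 3;
  ∫_0^1 -2 dx = -2.
Sum: -4/5 − 1 + 3 − 2 = -4/5.
So LHS = -4/5.
∫_0^1 v(x) φ(x) dx = ∫_0^1 (-6*x^4 + 4*x^3 + 2*x) dx. Term by term:
  ∫_0^1 -6*x^4 dx = -6/5;  ∫_0^1 4*x^3 dx = 1;  ∫_0^1 2*x dx = 1.
Sum: -6/5 + 1 + 1 = 4/5.
So RHS = -∫_0^1 v(x) φ(x) dx = -4/5.
LHS = RHS, so the identity holds for this test φ.
Moreover u is smooth here and v(x) = u'(x) = 6*x**2 + 2*x + 2 pointwise, so the identity holds for every test function. Hence v is the weak derivative of u.


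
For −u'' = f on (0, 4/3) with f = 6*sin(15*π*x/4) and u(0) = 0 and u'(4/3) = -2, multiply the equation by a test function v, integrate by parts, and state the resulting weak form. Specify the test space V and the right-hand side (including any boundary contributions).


V = {v ∈ H^1(0, 4/3) : v(0) = 0} (test functions vanish at x = 0 where u is specified); weak form: ∫_0^4/3 u'v' dx = ∫_0^4/3 (6*sin(15*π*x/4)) v dx − 2·v(4/3) for all v ∈ V.

Multiply both sides by a test function v and integrate from 0 to 4/3:
  ∫_0^4/3 −u''(x) v(x) dx = ∫_0^4/3 f(x) v(x) dx.
Integrate the LHS by parts once:
  ∫_0^4/3 −u'' v dx = −[u'(x) v(x)]_0^4/3 + ∫_0^4/3 u'(x) v'(x) dx.
Thus ∫_0^4/3 u'(x) v'(x) dx = ∫_0^4/3 f(x) v(x) dx + [u'(x) v(x)]_0^4/3.
Choose V so that boundary terms are either known or forced to vanish.
Mixed BC: u(0) = 0 (Dirichlet) and u'(4/3) = -2 (Neumann). Define V = {v ∈ H^1(0, 4/3) : v(0) = 0}. Then [u' v]_0^4/3 = u'(4/3)·v(4/3) − u'(0)·0 = − 2·v(4/3).
Weak formulation: find u (satisfying any essential BC) such that ∫_0^4/3 u'(x) v'(x) dx = ∫_0^4/3 f v dx − 2·v(4/3) for all v ∈ V (Dirichlet at 0 absorbed into V; Neumann datum at x = 4/3 contributes the boundary term).
Substituting f(x) = 6*sin(15*π*x/4), the right-hand side is ∫_0^4/3 (6*sin(15*π*x/4)) v dx − 2·v(4/3).


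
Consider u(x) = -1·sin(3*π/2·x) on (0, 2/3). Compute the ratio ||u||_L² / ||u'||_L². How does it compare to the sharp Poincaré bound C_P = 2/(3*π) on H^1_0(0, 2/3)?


||u||_L² / ||u'||_L² = 2/(3*π) = C_P.

u(x) = -1·sin(3*π/2·x), so u'(x) = -3*π*cos(3*π*x/2)/2.
Writing u(x) = A·sin(kπx/L) with A = -1 and k = 1, use ∫_0^L sin²(kπx/L) dx = L/2 and ∫_0^L cos²(kπx/L) dx = L/2.
u² = 1·sin²(3*π/2·x) and (u')² = 9*π^2/4·cos²(3*π/2·x), and each of sin², cos² integrates to L/2 = 1/3 over (0, 2/3).
∫_0^2/3 u² dx = 1/3, so ||u||_L² = sqrt(3)/3.
∫_0^2/3 (u')² dx = 3*π^2/4, so ||u'||_L² = sqrt(3)*π/2.
Ratio ||u||_L² / ||u'||_L² = 2/(3*π).
Sharp Poincaré constant on H^1_0(0, 2/3) is C_P = L/π = 2/(3*π), achieved by sin(3*π/2·x).
This is the k = 1 eigenfunction (up to amplitude), so the ratio equals the sharp Poincaré constant exactly.


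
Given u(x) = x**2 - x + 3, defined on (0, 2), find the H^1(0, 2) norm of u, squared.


||u||_{H^1}^2 = 416/15

The H^1 norm (squared) on an interval (0, L) is
  ||u||_{H^1}^2 = ∫_0^L u(x)^2 dx + ∫_0^L u'(x)^2 dx.
Compute u'(x) = 2*x - 1.
Then u(x)^2 = x**4 - 2*x**3 + 7*x**2 - 6*x + 9 and u'(x)^2 = 4*x**2 - 4*x + 1.
Integrate each monomial from 0 to 2 using ∫_0^2 c·x^n dx = c·2^(n+1)/(n+1):
  ∫_0^2 u(x)^2 dx = ∫_0^2 (x^4 - 2*x^3 + 7*x^2 - 6*x + 9) dx. Term by term:
    ∫_0^2 x^4 dx = 32/5;  ∫_0^2 -2*x^3 dx = -8;  ∫_0^2 7*x^2 dx = 56/3;
    ∫_0^2 -6*x dx = -12;  ∫_0^2 9 dx = 18.
  Sum: 32/5 − 8 + 56/3 − 12 + 18 = 346/15.
  ∫_0^2 u'(x)^2 dx = ∫_0^2 (4*x^2 - 4*x + 1) dx. Term by term:
    ∫_0^2 4*x^2 dx = 32/3;  ∫_0^2 -4*x dx = -8;  ∫_0^2 1 dx = 2.
  Sum: 32/3 − 8 + 2 = 14/3.
Adding: ||u||_{H^1}^2 = 346/15 + 14/3 = 416/15.


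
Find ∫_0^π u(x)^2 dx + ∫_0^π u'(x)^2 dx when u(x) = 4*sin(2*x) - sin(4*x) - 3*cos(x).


||u||_{H^1(0,π)}^2 = -288/5 + 115*π/2

u'(x) = 3*sin(x) + 8*cos(2*x) - 4*cos(4*x).
Expand u² and (u')² and integrate term by term on (0, π), using: for integers n ≥ 1, ∫_0^π sin²(nx) dx = ∫_0^π cos²(nx) dx = π/2; for n ≠ n', ∫_0^π sin(nx)sin(n'x) dx = ∫_0^π cos(nx)cos(n'x) dx = 0; and by product-to-sum, ∫_0^π sin(nx)cos(n'x) dx = ½∫_0^π [sin((n+n')x) + sin((n−n')x)] dx, which is 0 when n+n' is even and 2n/(n²−n'²) when n+n' is odd (it need not vanish on (0, π)).
  u² squared terms: (-1)²·∫sin(4x)² dx = 1·π/2 = π/2;  (-3)²·∫cos(x)² dx = 9·π/2 = 9*π/2;  (4)²·∫sin(2x)² dx = 16·π/2 = 8*π.
  u² cross terms: 2·(-1)·(-3)·∫sin(4x)·cos(x) dx = 6·(8/15) = 16/5;  2·(-1)·(4)·∫sin(4x)·sin(2x) dx = -8·(0) = 0;  2·(-3)·(4)·∫cos(x)·sin(2x) dx = -24·(4/3) = -32.
  So ∫_0^π u² dx = π/2 + 9*π/2 + 8*π + 16/5 + 0 − 32 = -144/5 + 13*π.
  (u')² squared terms: (-4)²·∫cos(4x)² dx = 16·π/2 = 8*π;  (3)²·∫sin(x)² dx = 9·π/2 = 9*π/2;  (8)²·∫cos(2x)² dx = 64·π/2 = 32*π.
  (u')² cross terms: 2·(-4)·(3)·∫cos(4x)·sin(x) dx = -24·(-2/15) = 16/5;  2·(-4)·(8)·∫cos(4x)·cos(2x) dx = -64·(0) = 0;  2·(3)·(8)·∫sin(x)·cos(2x) dx = 48·(-2/3) = -32.
  So ∫_0^π (u')² dx = 8*π + 9*π/2 + 32*π + 16/5 + 0 − 32 = -144/5 + 89*π/2.
||u||_{H^1}^2 = (-144/5 + 13*π) + (-144/5 + 89*π/2) = -288/5 + 115*π/2.


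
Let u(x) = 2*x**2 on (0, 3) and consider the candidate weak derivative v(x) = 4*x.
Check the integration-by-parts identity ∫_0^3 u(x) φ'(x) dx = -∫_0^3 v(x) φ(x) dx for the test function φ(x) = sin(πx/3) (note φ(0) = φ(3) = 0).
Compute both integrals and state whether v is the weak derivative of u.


LHS = -36/π, RHS = -36/π. Yes, v = u' weakly.

u(x) = 2*x**2, classical derivative u'(x) = 4*x.
φ(x) = sin(πx/3), so φ'(x) = π*cos(π*x/3)/3.
Note φ(0) = φ(3) = 0, so the boundary term u·φ vanishes.
LHS = ∫_0^3 u(x) φ'(x) dx = ∫_0^3 (2*π*x^2*cos(π*x/3)/3) dx. Term by term:
  ∫_0^3 2*π*x^2*cos(π*x/3)/3 dx = -36/π.
So LHS = -36/π.
∫_0^3 v(x) φ(x) dx = ∫_0^3 (4*x*sin(π*x/3)) dx. Term by term:
  ∫_0^3 4*x*sin(π*x/3) dx = 36/π.
So RHS = -∫_0^3 v(x) φ(x) dx = -36/π.
LHS = RHS, so the identity holds for this test φ.
Moreover u is smooth here and v(x) = u'(x) = 4*x pointwise, so the identity holds for every test function. Hence v is the weak derivative of u.


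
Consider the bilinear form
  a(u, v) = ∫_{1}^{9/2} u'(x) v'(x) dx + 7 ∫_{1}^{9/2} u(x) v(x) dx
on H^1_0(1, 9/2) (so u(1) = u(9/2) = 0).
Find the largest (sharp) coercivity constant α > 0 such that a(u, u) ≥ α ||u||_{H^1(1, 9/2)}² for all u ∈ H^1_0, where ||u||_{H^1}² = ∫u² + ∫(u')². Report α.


α = 1

Coercivity of a(·,·) on H^1_0(1, 9/2) means a(u, u) ≥ α ||u||_{H^1}² for every u ∈ H^1_0.
The interval has length L = 7/2, and Poincaré/coercivity depend only on L. Here a(u, u) = ∫(u')² + (7)·∫u².
Here c = 7 ≥ 1, so a(u,u) = ∫(u')² + c∫u² ≥ ∫(u')² + ∫u² = ||u||_{H^1}², i.e. α = 1 works. No larger α is possible: a(u,u) ≥ α||u||_{H^1}² means (1−α)∫(u')² ≥ (α−c)∫u², and for the modes u_n = sin(nπ(x−x₀)/L) (x₀ the left endpoint) one has ∫u_n²/∫(u_n')² = (L/(nπ))² → 0, so a(u_n,u_n)/||u_n||_{H^1}² → 1. Hence the optimal constant is α = 1.
Therefore α = 1.


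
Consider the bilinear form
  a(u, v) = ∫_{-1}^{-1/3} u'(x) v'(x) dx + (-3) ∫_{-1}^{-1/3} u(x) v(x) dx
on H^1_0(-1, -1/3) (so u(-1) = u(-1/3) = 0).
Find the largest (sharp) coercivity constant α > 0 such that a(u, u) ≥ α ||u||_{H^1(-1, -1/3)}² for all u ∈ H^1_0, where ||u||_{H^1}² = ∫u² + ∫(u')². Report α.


α = 3*(-4 + 3*π^2)/(4 + 9*π^2)

Coercivity of a(·,·) on H^1_0(-1, -1/3) means a(u, u) ≥ α ||u||_{H^1}² for every u ∈ H^1_0.
The interval has length L = 2/3, and Poincaré/coercivity depend only on L. Here a(u, u) = ∫(u')² + (-3)·∫u².
Here c = -3 < 0 with |c| < (π/L)² = 9*π^2/4, so coercivity still holds. The condition a(u,u) ≥ α||u||_{H^1}² reads (1−α)∫(u')² ≥ (α−c)∫u². Any admissible α is ≤ 1 (rapidly oscillating u have ∫u²/∫(u')² → 0), and α = 1 would force 0 ≥ (1−c)∫u², impossible since c < 1; so 1−α > 0. By the sharp Poincaré inequality on H^1_0 of an interval of length L, ∫(u')² ≥ (π/L)²∫u² with equality for the first sine mode sin(π(x−x₀)/L) (x₀ the left endpoint), so the inequality holds for all u iff (1−α)(π/L)² ≥ α − c, i.e. α ≤ ((π/L)² + c)/((π/L)² + 1) = (1 + c(L/π)²)/(1 + (L/π)²). (Direct route, valid since c ≤ 0: Poincaré gives c∫u² ≥ c(L/π)²∫(u')², so a(u,u) ≥ (1 + c(L/π)²)∫(u')², while ||u||_{H^1}² ≤ (1 + (L/π)²)∫(u')²; dividing yields the same α.) With (π/L)² = 9*π^2/4 and c = -3, the largest admissible constant is α = ((π/L)² + c)/((π/L)² + 1).
Simplifying, α = 3*(-4 + 3*π^2)/(4 + 9*π^2).


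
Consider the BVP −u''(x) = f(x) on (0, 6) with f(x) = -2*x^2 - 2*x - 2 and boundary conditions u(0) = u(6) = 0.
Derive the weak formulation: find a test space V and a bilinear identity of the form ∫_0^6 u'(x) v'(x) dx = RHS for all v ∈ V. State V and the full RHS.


V = H^1_0(0, 6) (so v(0) = v(6) = 0); weak form: ∫_0^6 u'v' dx = ∫_0^6 (-2*x^2 - 2*x - 2) v dx for all v ∈ V.

Multiply both sides by a test function v and integrate from 0 to 6:
  ∫_0^6 −u''(x) v(x) dx = ∫_0^6 f(x) v(x) dx.
Integrate the LHS by parts once:
  ∫_0^6 −u'' v dx = −[u'(x) v(x)]_0^6 + ∫_0^6 u'(x) v'(x) dx.
Thus ∫_0^6 u'(x) v'(x) dx = ∫_0^6 f(x) v(x) dx + [u'(x) v(x)]_0^6.
Choose V so that boundary terms are either known or forced to vanish.
u is Dirichlet: u(0) = u(6) = 0. Let V = H^1_0(0, 6); then v(0) = v(6) = 0, and [u' v]_0^6 = 0.
Weak formulation: find u (satisfying any essential BC) such that ∫_0^6 u'(x) v'(x) dx = ∫_0^6 f v dx for all v ∈ V.
Substituting f(x) = -2*x^2 - 2*x - 2, the right-hand side is ∫_0^6 (-2*x^2 - 2*x - 2) v dx.


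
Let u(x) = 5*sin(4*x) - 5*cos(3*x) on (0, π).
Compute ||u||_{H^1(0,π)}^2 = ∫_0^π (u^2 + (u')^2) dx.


||u||_{H^1(0,π)}^2 = -4000/7 + 675*π/2

u'(x) = 15*sin(3*x) + 20*cos(4*x).
Expand u² and (u')² and integrate term by term on (0, π), using: for integers n ≥ 1, ∫_0^π sin²(nx) dx = ∫_0^π cos²(nx) dx = π/2; for n ≠ n', ∫_0^π sin(nx)sin(n'x) dx = ∫_0^π cos(nx)cos(n'x) dx = 0; and by product-to-sum, ∫_0^π sin(nx)cos(n'x) dx = ½∫_0^π [sin((n+n')x) + sin((n−n')x)] dx, which is 0 when n+n' is even and 2n/(n²−n'²) when n+n' is odd (it need not vanish on (0, π)).
  u² squared terms: (-5)²·∫cos(3x)² dx = 25·π/2 = 25*π/2;  (5)²·∫sin(4x)² dx = 25·π/2 = 25*π/2.
  u² cross terms: 2·(-5)·(5)·∫cos(3x)·sin(4x) dx = -50·(8/7) = -400/7.
  So ∫_0^π u² dx = 25*π/2 + 25*π/2 − 400/7 = -400/7 + 25*π.
  (u')² squared terms: (15)²·∫sin(3x)² dx = 225·π/2 = 225*π/2;  (20)²·∫cos(4x)² dx = 400·π/2 = 200*π.
  (u')² cross terms: 2·(15)·(20)·∫sin(3x)·cos(4x) dx = 600·(-6/7) = -3600/7.
  So ∫_0^π (u')² dx = 225*π/2 + 200*π − 3600/7 = -3600/7 + 625*π/2.
||u||_{H^1}^2 = (-400/7 + 25*π) + (-3600/7 + 625*π/2) = -4000/7 + 675*π/2.


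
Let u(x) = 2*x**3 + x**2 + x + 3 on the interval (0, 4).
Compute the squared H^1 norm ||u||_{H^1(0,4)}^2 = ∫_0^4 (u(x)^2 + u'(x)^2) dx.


||u||_{H^1}^2 = 2470904/105

The H^1 norm (squared) on an interval (0, L) is
  ||u||_{H^1}^2 = ∫_0^L u(x)^2 dx + ∫_0^L u'(x)^2 dx.
Compute u'(x) = 6*x**2 + 2*x + 1.
Then u(x)^2 = 4*x**6 + 4*x**5 + 5*x**4 + 14*x**3 + 7*x**2 + 6*x + 9 and u'(x)^2 = 36*x**4 + 24*x**3 + 16*x**2 + 4*x + 1.
Integrate each monomial from 0 to 4 using ∫_0^4 c·x^n dx = c·4^(n+1)/(n+1):
  ∫_0^4 u(x)^2 dx = ∫_0^4 (4*x^6 + 4*x^5 + 5*x^4 + 14*x^3 + 7*x^2 + 6*x + 9) dx. Term by term:
    ∫_0^4 4*x^6 dx = 65536/7;  ∫_0^4 4*x^5 dx = 8192/3;  ∫_0^4 5*x^4 dx = 1024;
    ∫_0^4 14*x^3 dx = 896;  ∫_0^4 7*x^2 dx = 448/3;  ∫_0^4 6*x dx = 48;
    ∫_0^4 9 dx = 36.
  Sum: 65536/7 + 8192/3 + 1024 + 896 + 448/3 + 48 + 36 = 99724/7.
  ∫_0^4 u'(x)^2 dx = ∫_0^4 (36*x^4 + 24*x^3 + 16*x^2 + 4*x + 1) dx. Term by term:
    ∫_0^4 36*x^4 dx = 36864/5;  ∫_0^4 24*x^3 dx = 1536;  ∫_0^4 16*x^2 dx = 1024/3;
    ∫_0^4 4*x dx = 32;  ∫_0^4 1 dx = 4.
  Sum: 36864/5 + 1536 + 1024/3 + 32 + 4 = 139292/15.
Adding: ||u||_{H^1}^2 = 99724/7 + 139292/15 = 2470904/105.


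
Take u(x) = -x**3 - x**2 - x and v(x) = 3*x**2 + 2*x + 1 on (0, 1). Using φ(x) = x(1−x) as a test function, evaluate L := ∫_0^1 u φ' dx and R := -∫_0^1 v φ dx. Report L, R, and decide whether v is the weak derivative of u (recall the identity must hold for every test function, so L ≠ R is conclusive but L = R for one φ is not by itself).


LHS = 29/60, RHS = -29/60. No, v is not the weak derivative of u.

u(x) = -x**3 - x**2 - x, classical derivative u'(x) = -3*x**2 - 2*x - 1.
φ(x) = x(1−x), so φ'(x) = 1 - 2*x.
Note φ(0) = φ(1) = 0, so the boundary term u·φ vanishes.
LHS = ∫_0^1 u(x) φ'(x) dx = ∫_0^1 (2*x^4 + x^3 + x^2 - x) dx. Term by term:
  ∫_0^1 2*x^4 dx = 2/5;  ∫_0^1 x^3 dx = 1/4;  ∫_0^1 x^2 dx = 1/3;
  ∫_0^1 -x dx = -1/2.
Sum: 2/5 + 1/4 + 1/3 − 1/2 = 29/60.
So LHS = 29/60.
∫_0^1 v(x) φ(x) dx = ∫_0^1 (-3*x^4 + x^3 + x^2 + x) dx. Term by term:
  ∫_0^1 -3*x^4 dx = -3/5;  ∫_0^1 x^3 dx = 1/4;  ∫_0^1 x^2 dx = 1/3;
  ∫_0^1 x dx = 1/2.
Sum: -3/5 + 1/4 + 1/3 + 1/2 = 29/60.
So RHS = -∫_0^1 v(x) φ(x) dx = -29/60.
LHS − RHS = 29/30 ≠ 0, so the identity fails.
(For a valid weak derivative the identity must hold for EVERY test function, in particular this one. The failure shows v is NOT the weak derivative of u.)
Correct weak derivative would be u'(x) = -3*x**2 - 2*x - 1.


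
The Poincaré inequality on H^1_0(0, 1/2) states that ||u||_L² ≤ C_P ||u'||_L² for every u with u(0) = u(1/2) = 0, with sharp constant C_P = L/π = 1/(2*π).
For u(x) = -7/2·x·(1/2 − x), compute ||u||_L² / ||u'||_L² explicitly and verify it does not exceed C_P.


||u||_L² / ||u'||_L² = sqrt(10)/20 < C_P = 1/(2*π).

u(x) = -7/2·x·(1/2 − x), so u'(x) = 7*x - 7/4.
u(x) = -7/2·x·(1/2 − x) vanishes at x = 0 and x = 1/2, so u ∈ H^1_0(0, 1/2). Differentiate via the product rule and integrate the resulting polynomials term by term.
  ∫_0^1/2 u² dx = ∫_0^1/2 (49*x^4/4 - 49*x^3/4 + 49*x^2/16) dx. Term by term:
    ∫_0^1/2 49*x^4/4 dx = 49/640;  ∫_0^1/2 -49*x^3/4 dx = -49/256;  ∫_0^1/2 49*x^2/16 dx = 49/384.
  Sum: 49/640 − 49/256 + 49/384 = 49/3840.
  ∫_0^1/2 (u')² dx = ∫_0^1/2 (49*x^2 - 49*x/2 + 49/16) dx. Term by term:
    ∫_0^1/2 49*x^2 dx = 49/24;  ∫_0^1/2 -49*x/2 dx = -49/16;  ∫_0^1/2 49/16 dx = 49/32.
  Sum: 49/24 − 49/16 + 49/32 = 49/96.
∫_0^1/2 u² dx = 49/3840, so ||u||_L² = 7*sqrt(15)/240.
∫_0^1/2 (u')² dx = 49/96, so ||u'||_L² = 7*sqrt(6)/24.
Ratio ||u||_L² / ||u'||_L² = sqrt(10)/20.
Sharp Poincaré constant on H^1_0(0, 1/2) is C_P = L/π = 1/(2*π), achieved by sin(2*π·x).
A polynomial bump cannot attain the sharp Poincaré constant (only the first sine eigenfunction does), so the ratio is strictly less than C_P, consistent with ||u||_L² ≤ C_P ||u'||_L².


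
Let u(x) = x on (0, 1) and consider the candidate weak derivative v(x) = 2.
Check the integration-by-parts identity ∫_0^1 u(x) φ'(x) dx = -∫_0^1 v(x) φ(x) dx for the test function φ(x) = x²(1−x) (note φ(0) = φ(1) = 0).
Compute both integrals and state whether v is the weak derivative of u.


LHS = -1/12, RHS = -1/6. No, v is not the weak derivative of u.

u(x) = x, classical derivative u'(x) = 1.
φ(x) = x²(1−x), so φ'(x) = x*(2 - 3*x).
Note φ(0) = φ(1) = 0, so the boundary term u·φ vanishes.
LHS = ∫_0^1 u(x) φ'(x) dx = ∫_0^1 (-3*x^3 + 2*x^2) dx. Term by term:
  ∫_0^1 -3*x^3 dx = -3/4;  ∫_0^1 2*x^2 dx = 2/3.
Sum: -3/4 + 2/3 = -1/12.
So LHS = -1/12.
∫_0^1 v(x) φ(x) dx = ∫_0^1 (-2*x^3 + 2*x^2) dx. Term by term:
  ∫_0^1 -2*x^3 dx = -1/2;  ∫_0^1 2*x^2 dx = 2/3.
Sum: -1/2 + 2/3 = 1/6.
So RHS = -∫_0^1 v(x) φ(x) dx = -1/6.
LHS − RHS = 1/12 ≠ 0, so the identity fails.
(For a valid weak derivative the identity must hold for EVERY test function, in particular this one. The failure shows v is NOT the weak derivative of u.)
Correct weak derivative would be u'(x) = 1.


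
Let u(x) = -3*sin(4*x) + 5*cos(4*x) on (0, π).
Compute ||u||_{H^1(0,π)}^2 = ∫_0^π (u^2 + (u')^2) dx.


||u||_{H^1(0,π)}^2 = 289*π

u'(x) = -20*sin(4*x) - 12*cos(4*x).
Expand u² and (u')² and integrate term by term on (0, π), using: for integers n ≥ 1, ∫_0^π sin²(nx) dx = ∫_0^π cos²(nx) dx = π/2; for n ≠ n', ∫_0^π sin(nx)sin(n'x) dx = ∫_0^π cos(nx)cos(n'x) dx = 0; and by product-to-sum, ∫_0^π sin(nx)cos(n'x) dx = ½∫_0^π [sin((n+n')x) + sin((n−n')x)] dx, which is 0 when n+n' is even and 2n/(n²−n'²) when n+n' is odd (it need not vanish on (0, π)).
  u² squared terms: (-3)²·∫sin(4x)² dx = 9·π/2 = 9*π/2;  (5)²·∫cos(4x)² dx = 25·π/2 = 25*π/2.
  u² cross terms: 2·(-3)·(5)·∫sin(4x)·cos(4x) dx = -30·(0) = 0.
  So ∫_0^π u² dx = 9*π/2 + 25*π/2 + 0 = 17*π.
  (u')² squared terms: (-20)²·∫sin(4x)² dx = 400·π/2 = 200*π;  (-12)²·∫cos(4x)² dx = 144·π/2 = 72*π.
  (u')² cross terms: 2·(-20)·(-12)·∫sin(4x)·cos(4x) dx = 480·(0) = 0.
  So ∫_0^π (u')² dx = 200*π + 72*π + 0 = 272*π.
||u||_{H^1}^2 = (17*π) + (272*π) = 289*π.


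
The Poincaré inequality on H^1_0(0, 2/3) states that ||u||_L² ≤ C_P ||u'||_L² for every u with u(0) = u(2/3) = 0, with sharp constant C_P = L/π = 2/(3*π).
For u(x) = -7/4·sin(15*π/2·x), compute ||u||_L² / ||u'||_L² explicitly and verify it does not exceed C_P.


||u||_L² / ||u'||_L² = 2/(15*π) < C_P = 2/(3*π).

u(x) = -7/4·sin(15*π/2·x), so u'(x) = -105*π*cos(15*π*x/2)/8.
Writing u(x) = A·sin(kπx/L) with A = -7/4 and k = 5, use ∫_0^L sin²(kπx/L) dx = L/2 and ∫_0^L cos²(kπx/L) dx = L/2.
u² = 49/16·sin²(15*π/2·x) and (u')² = 11025*π^2/64·cos²(15*π/2·x), and each of sin², cos² integrates to L/2 = 1/3 over (0, 2/3).
∫_0^2/3 u² dx = 49/48, so ||u||_L² = 7*sqrt(3)/12.
∫_0^2/3 (u')² dx = 3675*π^2/64, so ||u'||_L² = 35*sqrt(3)*π/8.
Ratio ||u||_L² / ||u'||_L² = 2/(15*π).
Sharp Poincaré constant on H^1_0(0, 2/3) is C_P = L/π = 2/(3*π), achieved by sin(3*π/2·x).
This is the k = 5 harmonic; the ratio L/(kπ) is strictly less than C_P = L/π, consistent with the sharp inequality ||u||_L² ≤ C_P ||u'||_L².


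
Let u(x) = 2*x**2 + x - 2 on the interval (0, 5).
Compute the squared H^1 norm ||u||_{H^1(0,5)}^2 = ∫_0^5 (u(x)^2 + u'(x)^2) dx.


||u||_{H^1}^2 = 3575

The H^1 norm (squared) on an interval (0, L) is
  ||u||_{H^1}^2 = ∫_0^L u(x)^2 dx + ∫_0^L u'(x)^2 dx.
Compute u'(x) = 4*x + 1.
Then u(x)^2 = 4*x**4 + 4*x**3 - 7*x**2 - 4*x + 4 and u'(x)^2 = 16*x**2 + 8*x + 1.
Integrate each monomial from 0 to 5 using ∫_0^5 c·x^n dx = c·5^(n+1)/(n+1):
  ∫_0^5 u(x)^2 dx = ∫_0^5 (4*x^4 + 4*x^3 - 7*x^2 - 4*x + 4) dx. Term by term:
    ∫_0^5 4*x^4 dx = 2500;  ∫_0^5 4*x^3 dx = 625;  ∫_0^5 -7*x^2 dx = -875/3;
    ∫_0^5 -4*x dx = -50;  ∫_0^5 4 dx = 20.
  Sum: 2500 + 625 − 875/3 − 50 + 20 = 8410/3.
  ∫_0^5 u'(x)^2 dx = ∫_0^5 (16*x^2 + 8*x + 1) dx. Term by term:
    ∫_0^5 16*x^2 dx = 2000/3;  ∫_0^5 8*x dx = 100;  ∫_0^5 1 dx = 5.
  Sum: 2000/3 + 100 + 5 = 2315/3.
Adding: ||u||_{H^1}^2 = 8410/3 + 2315/3 = 3575.
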